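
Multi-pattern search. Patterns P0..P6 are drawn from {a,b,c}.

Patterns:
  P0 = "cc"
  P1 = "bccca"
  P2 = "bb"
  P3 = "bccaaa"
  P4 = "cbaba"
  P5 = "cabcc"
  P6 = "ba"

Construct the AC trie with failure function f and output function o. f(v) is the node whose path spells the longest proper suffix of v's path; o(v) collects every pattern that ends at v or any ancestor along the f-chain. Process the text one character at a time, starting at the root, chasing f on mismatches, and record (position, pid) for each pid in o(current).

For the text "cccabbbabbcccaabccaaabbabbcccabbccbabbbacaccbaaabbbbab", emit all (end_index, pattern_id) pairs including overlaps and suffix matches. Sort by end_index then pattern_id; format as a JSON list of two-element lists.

Build:
Trie nodes:
  0='ε' goto b→3 c→1
  1='c' goto a→16 b→12 c→2
  2='cc' goto ·  ←P0
  3='b' goto a→20 b→8 c→4
  4='bc' goto c→5
  5='bcc' goto a→9 c→6
  6='bccc' goto a→7
  7='bccca' goto ·  ←P1
  8='bb' goto ·  ←P2
  9='bcca' goto a→10
  10='bccaa' goto a→11
  11='bccaaa' goto ·  ←P3
  12='cb' goto a→13
  13='cba' goto b→14
  14='cbab' goto a→15
  15='cbaba' goto ·  ←P4
  16='ca' goto b→17
  17='cab' goto c→18
  18='cabc' goto c→19
  19='cabcc' goto ·  ←P5
  20='ba' goto ·  ←P6

BFS fail/out derivation:
  n1('c'): parent n0 fail=0; on 'c' 0 → fail=0;  out ∅∪∅=∅
  n3('b'): parent n0 fail=0; on 'b' 0 → fail=0;  out ∅∪∅=∅
  n2('cc'): parent n1 fail=0; on 'c' 0 → fail=1;  out {0}∪∅={0}
  n4('bc'): parent n3 fail=0; on 'c' 0 → fail=1;  out ∅∪∅=∅
  n8('bb'): parent n3 fail=0; on 'b' 0 → fail=3;  out {2}∪∅={2}
  n12('cb'): parent n1 fail=0; on 'b' 0 → fail=3;  out ∅∪∅=∅
  n16('ca'): parent n1 fail=0; on 'a' 0 → fail=0;  out ∅∪∅=∅
  n20('ba'): parent n3 fail=0; on 'a' 0 → fail=0;  out {6}∪∅={6}
  n5('bcc'): parent n4 fail=1; on 'c' 1 → fail=2;  out ∅∪{0}={0}
  n13('cba'): parent n12 fail=3; on 'a' 3 → fail=20;  out ∅∪{6}={6}
  n17('cab'): parent n16 fail=0; on 'b' 0 → fail=3;  out ∅∪∅=∅
  n6('bccc'): parent n5 fail=2; on 'c' 2→1 → fail=2;  out ∅∪{0}={0}
  n9('bcca'): parent n5 fail=2; on 'a' 2→1 → fail=16;  out ∅∪∅=∅
  n14('cbab'): parent n13 fail=20; on 'b' 20→0 → fail=3;  out ∅∪∅=∅
  n18('cabc'): parent n17 fail=3; on 'c' 3 → fail=4;  out ∅∪∅=∅
  n7('bccca'): parent n6 fail=2; on 'a' 2→1 → fail=16;  out {1}∪∅={1}
  n10('bccaa'): parent n9 fail=16; on 'a' 16→0 → fail=0;  out ∅∪∅=∅
  n15('cbaba'): parent n14 fail=3; on 'a' 3 → fail=20;  out {4}∪{6}={4,6}
  n19('cabcc'): parent n18 fail=4; on 'c' 4 → fail=5;  out {5}∪{0}={0,5}
  n11('bccaaa'): parent n10 fail=0; on 'a' 0 → fail=0;  out {3}∪∅={3}

Run:
[0] read 'c'  n0⇒n1
[1] read 'c'  n1⇒n2  emit P0@[0:1]
[2] read 'c'  n2⇒n2 (via fail)  emit P0@[1:2]
[3] read 'a'  n2⇒n16 (via fail)
[4] read 'b'  n16⇒n17
[5] read 'b'  n17⇒n8 (via fail)  emit P2@[4:5]
[6] read 'b'  n8⇒n8 (via fail)  emit P2@[5:6]
[7] read 'a'  n8⇒n20 (via fail)  emit P6@[6:7]
[8] read 'b'  n20⇒n3 (via fail)
[9] read 'b'  n3⇒n8  emit P2@[8:9]
[10] read 'c'  n8⇒n4 (via fail)
[11] read 'c'  n4⇒n5  emit P0@[10:11]
[12] read 'c'  n5⇒n6  emit P0@[11:12]
[13] read 'a'  n6⇒n7  emit P1@[9:13]
[14] read 'a'  n7⇒n0 (via fail)
[15] read 'b'  n0⇒n3
[16] read 'c'  n3⇒n4
[17] read 'c'  n4⇒n5  emit P0@[16:17]
[18] read 'a'  n5⇒n9
[19] read 'a'  n9⇒n10
[20] read 'a'  n10⇒n11  emit P3@[15:20]
[21] read 'b'  n11⇒n3 (via fail)
[22] read 'b'  n3⇒n8  emit P2@[21:22]
[23] read 'a'  n8⇒n20 (via fail)  emit P6@[22:23]
[24] read 'b'  n20⇒n3 (via fail)
[25] read 'b'  n3⇒n8  emit P2@[24:25]
[26] read 'c'  n8⇒n4 (via fail)
[27] read 'c'  n4⇒n5  emit P0@[26:27]
[28] read 'c'  n5⇒n6  emit P0@[27:28]
[29] read 'a'  n6⇒n7  emit P1@[25:29]
[30] read 'b'  n7⇒n17 (via fail)
[31] read 'b'  n17⇒n8 (via fail)  emit P2@[30:31]
[32] read 'c'  n8⇒n4 (via fail)
[33] read 'c'  n4⇒n5  emit P0@[32:33]
[34] read 'b'  n5⇒n12 (via fail)
[35] read 'a'  n12⇒n13  emit P6@[34:35]
[36] read 'b'  n13⇒n14
[37] read 'b'  n14⇒n8 (via fail)  emit P2@[36:37]
[38] read 'b'  n8⇒n8 (via fail)  emit P2@[37:38]
[39] read 'a'  n8⇒n20 (via fail)  emit P6@[38:39]
[40] read 'c'  n20⇒n1 (via fail)
[41] read 'a'  n1⇒n16
[42] read 'c'  n16⇒n1 (via fail)
[43] read 'c'  n1⇒n2  emit P0@[42:43]
[44] read 'b'  n2⇒n12 (via fail)
[45] read 'a'  n12⇒n13  emit P6@[44:45]
[46] read 'a'  n13⇒n0 (via fail)
[47] read 'a'  n0⇒n0
[48] read 'b'  n0⇒n3
[49] read 'b'  n3⇒n8  emit P2@[48:49]
[50] read 'b'  n8⇒n8 (via fail)  emit P2@[49:50]
[51] read 'b'  n8⇒n8 (via fail)  emit P2@[50:51]
[52] read 'a'  n8⇒n20 (via fail)  emit P6@[51:52]
[53] read 'b'  n20⇒n3 (via fail)

All matches (sorted): [[1,0],[2,0],[5,2],[6,2],[7,6],[9,2],[11,0],[12,0],[13,1],[17,0],[20,3],[22,2],[23,6],[25,2],[27,0],[28,0],[29,1],[31,2],[33,0],[35,6],[37,2],[38,2],[39,6],[43,0],[45,6],[49,2],[50,2],[51,2],[52,6]]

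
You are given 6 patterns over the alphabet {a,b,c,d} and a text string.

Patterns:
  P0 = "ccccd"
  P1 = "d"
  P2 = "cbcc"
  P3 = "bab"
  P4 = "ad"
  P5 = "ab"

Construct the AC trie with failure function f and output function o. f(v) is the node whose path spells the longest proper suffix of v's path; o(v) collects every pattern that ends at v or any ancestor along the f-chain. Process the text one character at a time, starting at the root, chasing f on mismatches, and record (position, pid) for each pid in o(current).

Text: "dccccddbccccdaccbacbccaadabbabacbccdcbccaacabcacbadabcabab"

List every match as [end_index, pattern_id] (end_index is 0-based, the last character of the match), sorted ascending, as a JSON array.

Build automaton:
Trie (insert patterns):
  0='ε' goto a→13 b→10 c→1 d→6
  1='c' goto b→7 c→2
  2='cc' goto c→3
  3='ccc' goto c→4
  4='cccc' goto d→5
  5='ccccd' goto ·  [P0 ends]
  6='d' goto ·  [P1 ends]
  7='cb' goto c→8
  8='cbc' goto c→9
  9='cbcc' goto ·  [P2 ends]
  10='b' goto a→11
  11='ba' goto b→12
  12='bab' goto ·  [P3 ends]
  13='a' goto b→15 d→14
  14='ad' goto ·  [P4 ends]
  15='ab' goto ·  [P5 ends]

Failure links (BFS by depth):
  fail(1) 'c': from fail(0)=0 chase 'c': 0 ⇒ 0;  out=∅∪out(0)=∅
  fail(6) 'd': from fail(0)=0 chase 'd': 0 ⇒ 0;  out={1}∪out(0)={1}
  fail(10) 'b': from fail(0)=0 chase 'b': 0 ⇒ 0;  out=∅∪out(0)=∅
  fail(13) 'a': from fail(0)=0 chase 'a': 0 ⇒ 0;  out=∅∪out(0)=∅
  fail(2) 'cc': from fail(1)=0 chase 'c': 0 ⇒ 1;  out=∅∪out(1)=∅
  fail(7) 'cb': from fail(1)=0 chase 'b': 0 ⇒ 10;  out=∅∪out(10)=∅
  fail(11) 'ba': from fail(10)=0 chase 'a': 0 ⇒ 13;  out=∅∪out(13)=∅
  fail(14) 'ad': from fail(13)=0 chase 'd': 0 ⇒ 6;  out={4}∪out(6)={1,4}
  fail(15) 'ab': from fail(13)=0 chase 'b': 0 ⇒ 10;  out={5}∪out(10)={5}
  fail(3) 'ccc': from fail(2)=1 chase 'c': 1 ⇒ 2;  out=∅∪out(2)=∅
  fail(8) 'cbc': from fail(7)=10 chase 'c': 10→0 ⇒ 1;  out=∅∪out(1)=∅
  fail(12) 'bab': from fail(11)=13 chase 'b': 13 ⇒ 15;  out={3}∪out(15)={3,5}
  fail(4) 'cccc': from fail(3)=2 chase 'c': 2 ⇒ 3;  out=∅∪out(3)=∅
  fail(9) 'cbcc': from fail(8)=1 chase 'c': 1 ⇒ 2;  out={2}∪out(2)={2}
  fail(5) 'ccccd': from fail(4)=3 chase 'd': 3→2→1→0 ⇒ 6;  out={0}∪out(6)={0,1}

Text stream:
pos 0 'd': at 6  → match P1@[0:0]
pos 1 'c': at 1 ·f
pos 2 'c': at 2
pos 3 'c': at 3
pos 4 'c': at 4
pos 5 'd': at 5  → match P0@[1:5],P1@[5:5]
pos 6 'd': at 6 ·f  → match P1@[6:6]
pos 7 'b': at 10 ·f
pos 8 'c': at 1 ·f
pos 9 'c': at 2
pos 10 'c': at 3
pos 11 'c': at 4
pos 12 'd': at 5  → match P0@[8:12],P1@[12:12]
pos 13 'a': at 13 ·f
pos 14 'c': at 1 ·f
pos 15 'c': at 2
pos 16 'b': at 7 ·f
pos 17 'a': at 11 ·f
pos 18 'c': at 1 ·f
pos 19 'b': at 7
pos 20 'c': at 8
pos 21 'c': at 9  → match P2@[18:21]
pos 22 'a': at 13 ·f
pos 23 'a': at 13 ·f
pos 24 'd': at 14  → match P1@[24:24],P4@[23:24]
pos 25 'a': at 13 ·f
pos 26 'b': at 15  → match P5@[25:26]
pos 27 'b': at 10 ·f
pos 28 'a': at 11
pos 29 'b': at 12  → match P3@[27:29],P5@[28:29]
pos 30 'a': at 11 ·f
pos 31 'c': at 1 ·f
pos 32 'b': at 7
pos 33 'c': at 8
pos 34 'c': at 9  → match P2@[31:34]
pos 35 'd': at 6 ·f  → match P1@[35:35]
pos 36 'c': at 1 ·f
pos 37 'b': at 7
pos 38 'c': at 8
pos 39 'c': at 9  → match P2@[36:39]
pos 40 'a': at 13 ·f
pos 41 'a': at 13 ·f
pos 42 'c': at 1 ·f
pos 43 'a': at 13 ·f
pos 44 'b': at 15  → match P5@[43:44]
pos 45 'c': at 1 ·f
pos 46 'a': at 13 ·f
pos 47 'c': at 1 ·f
pos 48 'b': at 7
pos 49 'a': at 11 ·f
pos 50 'd': at 14 ·f  → match P1@[50:50],P4@[49:50]
pos 51 'a': at 13 ·f
pos 52 'b': at 15  → match P5@[51:52]
pos 53 'c': at 1 ·f
pos 54 'a': at 13 ·f
pos 55 'b': at 15  → match P5@[54:55]
pos 56 'a': at 11 ·f
pos 57 'b': at 12  → match P3@[55:57],P5@[56:57]

All matches (sorted): [[0,1],[5,0],[5,1],[6,1],[12,0],[12,1],[21,2],[24,1],[24,4],[26,5],[29,3],[29,5],[34,2],[35,1],[39,2],[44,5],[50,1],[50,4],[52,5],[55,5],[57,3],[57,5]]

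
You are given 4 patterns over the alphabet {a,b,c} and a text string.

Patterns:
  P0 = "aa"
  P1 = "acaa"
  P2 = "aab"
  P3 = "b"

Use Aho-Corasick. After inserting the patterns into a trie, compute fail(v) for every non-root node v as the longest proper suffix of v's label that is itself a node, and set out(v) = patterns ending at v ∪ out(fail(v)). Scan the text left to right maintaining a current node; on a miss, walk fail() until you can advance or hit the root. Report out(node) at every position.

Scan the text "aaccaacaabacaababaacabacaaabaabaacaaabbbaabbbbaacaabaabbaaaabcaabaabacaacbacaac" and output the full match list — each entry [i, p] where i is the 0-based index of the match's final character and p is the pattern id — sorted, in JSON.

Build:
Trie (insert patterns):
  0='ε' goto a→1 b→7
  1='a' goto a→2 c→3
  2='aa' goto b→6  [P0 ends]
  3='ac' goto a→4
  4='aca' goto a→5
  5='acaa' goto ·  [P1 ends]
  6='aab' goto ·  [P2 ends]
  7='b' goto ·  [P3 ends]

Failure links (BFS by depth):
  n1('a'): parent n0 fail=0; on 'a' 0 → fail=0;  out ∅∪∅=∅
  n7('b'): parent n0 fail=0; on 'b' 0 → fail=0;  out {3}∪∅={3}
  n2('aa'): parent n1 fail=0; on 'a' 0 → fail=1;  out {0}∪∅={0}
  n3('ac'): parent n1 fail=0; on 'c' 0 → fail=0;  out ∅∪∅=∅
  n4('aca'): parent n3 fail=0; on 'a' 0 → fail=1;  out ∅∪∅=∅
  n6('aab'): parent n2 fail=1; on 'b' 1→0 → fail=7;  out {2}∪{3}={2,3}
  n5('acaa'): parent n4 fail=1; on 'a' 1 → fail=2;  out {1}∪{0}={0,1}

Text stream:
i=0 'a': node 0→1
i=1 'a': node 1→2  emit P0@[0:1]
i=2 'c': node 2→3 (fail-walked)
i=3 'c': node 3→0 (fail-walked)
i=4 'a': node 0→1
i=5 'a': node 1→2  emit P0@[4:5]
i=6 'c': node 2→3 (fail-walked)
i=7 'a': node 3→4
i=8 'a': node 4→5  emit P0@[7:8],P1@[5:8]
i=9 'b': node 5→6 (fail-walked)  emit P2@[7:9],P3@[9:9]
i=10 'a': node 6→1 (fail-walked)
i=11 'c': node 1→3
i=12 'a': node 3→4
i=13 'a': node 4→5  emit P0@[12:13],P1@[10:13]
i=14 'b': node 5→6 (fail-walked)  emit P2@[12:14],P3@[14:14]
i=15 'a': node 6→1 (fail-walked)
i=16 'b': node 1→7 (fail-walked)  emit P3@[16:16]
i=17 'a': node 7→1 (fail-walked)
i=18 'a': node 1→2  emit P0@[17:18]
i=19 'c': node 2→3 (fail-walked)
i=20 'a': node 3→4
i=21 'b': node 4→7 (fail-walked)  emit P3@[21:21]
i=22 'a': node 7→1 (fail-walked)
i=23 'c': node 1→3
i=24 'a': node 3→4
i=25 'a': node 4→5  emit P0@[24:25],P1@[22:25]
i=26 'a': node 5→2 (fail-walked)  emit P0@[25:26]
i=27 'b': node 2→6  emit P2@[25:27],P3@[27:27]
i=28 'a': node 6→1 (fail-walked)
i=29 'a': node 1→2  emit P0@[28:29]
i=30 'b': node 2→6  emit P2@[28:30],P3@[30:30]
i=31 'a': node 6→1 (fail-walked)
i=32 'a': node 1→2  emit P0@[31:32]
i=33 'c': node 2→3 (fail-walked)
i=34 'a': node 3→4
i=35 'a': node 4→5  emit P0@[34:35],P1@[32:35]
i=36 'a': node 5→2 (fail-walked)  emit P0@[35:36]
i=37 'b': node 2→6  emit P2@[35:37],P3@[37:37]
i=38 'b': node 6→7 (fail-walked)  emit P3@[38:38]
i=39 'b': node 7→7 (fail-walked)  emit P3@[39:39]
i=40 'a': node 7→1 (fail-walked)
i=41 'a': node 1→2  emit P0@[40:41]
i=42 'b': node 2→6  emit P2@[40:42],P3@[42:42]
i=43 'b': node 6→7 (fail-walked)  emit P3@[43:43]
i=44 'b': node 7→7 (fail-walked)  emit P3@[44:44]
i=45 'b': node 7→7 (fail-walked)  emit P3@[45:45]
i=46 'a': node 7→1 (fail-walked)
i=47 'a': node 1→2  emit P0@[46:47]
i=48 'c': node 2→3 (fail-walked)
i=49 'a': node 3→4
i=50 'a': node 4→5  emit P0@[49:50],P1@[47:50]
i=51 'b': node 5→6 (fail-walked)  emit P2@[49:51],P3@[51:51]
i=52 'a': node 6→1 (fail-walked)
i=53 'a': node 1→2  emit P0@[52:53]
i=54 'b': node 2→6  emit P2@[52:54],P3@[54:54]
i=55 'b': node 6→7 (fail-walked)  emit P3@[55:55]
i=56 'a': node 7→1 (fail-walked)
i=57 'a': node 1→2  emit P0@[56:57]
i=58 'a': node 2→2 (fail-walked)  emit P0@[57:58]
i=59 'a': node 2→2 (fail-walked)  emit P0@[58:59]
i=60 'b': node 2→6  emit P2@[58:60],P3@[60:60]
i=61 'c': node 6→0 (fail-walked)
i=62 'a': node 0→1
i=63 'a': node 1→2  emit P0@[62:63]
i=64 'b': node 2→6  emit P2@[62:64],P3@[64:64]
i=65 'a': node 6→1 (fail-walked)
i=66 'a': node 1→2  emit P0@[65:66]
i=67 'b': node 2→6  emit P2@[65:67],P3@[67:67]
i=68 'a': node 6→1 (fail-walked)
i=69 'c': node 1→3
i=70 'a': node 3→4
i=71 'a': node 4→5  emit P0@[70:71],P1@[68:71]
i=72 'c': node 5→3 (fail-walked)
i=73 'b': node 3→7 (fail-walked)  emit P3@[73:73]
i=74 'a': node 7→1 (fail-walked)
i=75 'c': node 1→3
i=76 'a': node 3→4
i=77 'a': node 4→5  emit P0@[76:77],P1@[74:77]
i=78 'c': node 5→3 (fail-walked)

All matches (sorted): [[1,0],[5,0],[8,0],[8,1],[9,2],[9,3],[13,0],[13,1],[14,2],[14,3],[16,3],[18,0],[21,3],[25,0],[25,1],[26,0],[27,2],[27,3],[29,0],[30,2],[30,3],[32,0],[35,0],[35,1],[36,0],[37,2],[37,3],[38,3],[39,3],[41,0],[42,2],[42,3],[43,3],[44,3],[45,3],[47,0],[50,0],[50,1],[51,2],[51,3],[53,0],[54,2],[54,3],[55,3],[57,0],[58,0],[59,0],[60,2],[60,3],[63,0],[64,2],[64,3],[66,0],[67,2],[67,3],[71,0],[71,1],[73,3],[77,0],[77,1]]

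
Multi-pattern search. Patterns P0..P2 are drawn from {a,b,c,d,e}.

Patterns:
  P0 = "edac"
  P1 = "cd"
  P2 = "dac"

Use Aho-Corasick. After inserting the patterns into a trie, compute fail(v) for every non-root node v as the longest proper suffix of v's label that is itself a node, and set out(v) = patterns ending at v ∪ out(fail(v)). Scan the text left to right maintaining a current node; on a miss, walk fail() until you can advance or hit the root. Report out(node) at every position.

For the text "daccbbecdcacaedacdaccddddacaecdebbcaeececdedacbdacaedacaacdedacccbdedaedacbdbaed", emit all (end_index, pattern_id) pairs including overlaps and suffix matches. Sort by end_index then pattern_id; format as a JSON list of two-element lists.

Build automaton:
Trie nodes:
  0='ε' goto c→5 d→7 e→1
  1='e' goto d→2
  2='ed' goto a→3
  3='eda' goto c→4
  4='edac' goto ·  ←P0
  5='c' goto d→6
  6='cd' goto ·  ←P1
  7='d' goto a→8
  8='da' goto c→9
  9='dac' goto ·  ←P2

Failure links (BFS by depth):
  n1('e'): parent n0 fail=0; on 'e' 0 → fail=0;  out ∅∪∅=∅
  n5('c'): parent n0 fail=0; on 'c' 0 → fail=0;  out ∅∪∅=∅
  n7('d'): parent n0 fail=0; on 'd' 0 → fail=0;  out ∅∪∅=∅
  n2('ed'): parent n1 fail=0; on 'd' 0 → fail=7;  out ∅∪∅=∅
  n6('cd'): parent n5 fail=0; on 'd' 0 → fail=7;  out {1}∪∅={1}
  n8('da'): parent n7 fail=0; on 'a' 0 → fail=0;  out ∅∪∅=∅
  n3('eda'): parent n2 fail=7; on 'a' 7 → fail=8;  out ∅∪∅=∅
  n9('dac'): parent n8 fail=0; on 'c' 0 → fail=5;  out {2}∪∅={2}
  n4('edac'): parent n3 fail=8; on 'c' 8 → fail=9;  out {0}∪{2}={0,2}

Text stream:
pos 0 'd': at 7
pos 1 'a': at 8
pos 2 'c': at 9  emit P2@[0:2]
pos 3 'c': at 5 (fail-walked)
pos 4 'b': at 0 (fail-walked)
pos 5 'b': at 0
pos 6 'e': at 1
pos 7 'c': at 5 (fail-walked)
pos 8 'd': at 6  emit P1@[7:8]
pos 9 'c': at 5 (fail-walked)
pos 10 'a': at 0 (fail-walked)
pos 11 'c': at 5
pos 12 'a': at 0 (fail-walked)
pos 13 'e': at 1
pos 14 'd': at 2
pos 15 'a': at 3
pos 16 'c': at 4  emit P0@[13:16],P2@[14:16]
pos 17 'd': at 6 (fail-walked)  emit P1@[16:17]
pos 18 'a': at 8 (fail-walked)
pos 19 'c': at 9  emit P2@[17:19]
pos 20 'c': at 5 (fail-walked)
pos 21 'd': at 6  emit P1@[20:21]
pos 22 'd': at 7 (fail-walked)
pos 23 'd': at 7 (fail-walked)
pos 24 'd': at 7 (fail-walked)
pos 25 'a': at 8
pos 26 'c': at 9  emit P2@[24:26]
pos 27 'a': at 0 (fail-walked)
pos 28 'e': at 1
pos 29 'c': at 5 (fail-walked)
pos 30 'd': at 6  emit P1@[29:30]
pos 31 'e': at 1 (fail-walked)
pos 32 'b': at 0 (fail-walked)
pos 33 'b': at 0
pos 34 'c': at 5
pos 35 'a': at 0 (fail-walked)
pos 36 'e': at 1
pos 37 'e': at 1 (fail-walked)
pos 38 'c': at 5 (fail-walked)
pos 39 'e': at 1 (fail-walked)
pos 40 'c': at 5 (fail-walked)
pos 41 'd': at 6  emit P1@[40:41]
pos 42 'e': at 1 (fail-walked)
pos 43 'd': at 2
pos 44 'a': at 3
pos 45 'c': at 4  emit P0@[42:45],P2@[43:45]
pos 46 'b': at 0 (fail-walked)
pos 47 'd': at 7
pos 48 'a': at 8
pos 49 'c': at 9  emit P2@[47:49]
pos 50 'a': at 0 (fail-walked)
pos 51 'e': at 1
pos 52 'd': at 2
pos 53 'a': at 3
pos 54 'c': at 4  emit P0@[51:54],P2@[52:54]
pos 55 'a': at 0 (fail-walked)
pos 56 'a': at 0
pos 57 'c': at 5
pos 58 'd': at 6  emit P1@[57:58]
pos 59 'e': at 1 (fail-walked)
pos 60 'd': at 2
pos 61 'a': at 3
pos 62 'c': at 4  emit P0@[59:62],P2@[60:62]
pos 63 'c': at 5 (fail-walked)
pos 64 'c': at 5 (fail-walked)
pos 65 'b': at 0 (fail-walked)
pos 66 'd': at 7
pos 67 'e': at 1 (fail-walked)
pos 68 'd': at 2
pos 69 'a': at 3
pos 70 'e': at 1 (fail-walked)
pos 71 'd': at 2
pos 72 'a': at 3
pos 73 'c': at 4  emit P0@[70:73],P2@[71:73]
pos 74 'b': at 0 (fail-walked)
pos 75 'd': at 7
pos 76 'b': at 0 (fail-walked)
pos 77 'a': at 0
pos 78 'e': at 1
pos 79 'd': at 2

Matches: [[2,2],[8,1],[16,0],[16,2],[17,1],[19,2],[21,1],[26,2],[30,1],[41,1],[45,0],[45,2],[49,2],[54,0],[54,2],[58,1],[62,0],[62,2],[73,0],[73,2]]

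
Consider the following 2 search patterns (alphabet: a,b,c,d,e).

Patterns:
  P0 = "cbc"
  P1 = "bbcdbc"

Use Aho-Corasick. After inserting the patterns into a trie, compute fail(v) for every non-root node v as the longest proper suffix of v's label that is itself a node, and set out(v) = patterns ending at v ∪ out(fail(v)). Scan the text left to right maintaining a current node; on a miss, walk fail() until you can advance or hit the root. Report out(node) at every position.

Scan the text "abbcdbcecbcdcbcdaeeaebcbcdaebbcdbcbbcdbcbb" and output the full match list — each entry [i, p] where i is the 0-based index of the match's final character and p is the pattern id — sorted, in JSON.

Construct AC machine:
Trie nodes:
  0='ε' goto b→4 c→1
  1='c' goto b→2
  2='cb' goto c→3
  3='cbc' goto ·  [P0 ends]
  4='b' goto b→5
  5='bb' goto c→6
  6='bbc' goto d→7
  7='bbcd' goto b→8
  8='bbcdb' goto c→9
  9='bbcdbc' goto ·  [P1 ends]

Failure links (BFS by depth):
  n1('c'): parent n0 fail=0; on 'c' 0 → fail=0;  out ∅∪∅=∅
  n4('b'): parent n0 fail=0; on 'b' 0 → fail=0;  out ∅∪∅=∅
  n2('cb'): parent n1 fail=0; on 'b' 0 → fail=4;  out ∅∪∅=∅
  n5('bb'): parent n4 fail=0; on 'b' 0 → fail=4;  out ∅∪∅=∅
  n3('cbc'): parent n2 fail=4; on 'c' 4→0 → fail=1;  out {0}∪∅={0}
  n6('bbc'): parent n5 fail=4; on 'c' 4→0 → fail=1;  out ∅∪∅=∅
  n7('bbcd'): parent n6 fail=1; on 'd' 1→0 → fail=0;  out ∅∪∅=∅
  n8('bbcdb'): parent n7 fail=0; on 'b' 0 → fail=4;  out ∅∪∅=∅
  n9('bbcdbc'): parent n8 fail=4; on 'c' 4→0 → fail=1;  out {1}∪∅={1}

Scan:
i=0 'a': node 0→0
i=1 'b': node 0→4
i=2 'b': node 4→5
i=3 'c': node 5→6
i=4 'd': node 6→7
i=5 'b': node 7→8
i=6 'c': node 8→9  ** P1@[1:6]
i=7 'e': node 9→0 (via fail)
i=8 'c': node 0→1
i=9 'b': node 1→2
i=10 'c': node 2→3  ** P0@[8:10]
i=11 'd': node 3→0 (via fail)
i=12 'c': node 0→1
i=13 'b': node 1→2
i=14 'c': node 2→3  ** P0@[12:14]
i=15 'd': node 3→0 (via fail)
i=16 'a': node 0→0
i=17 'e': node 0→0
i=18 'e': node 0→0
i=19 'a': node 0→0
i=20 'e': node 0→0
i=21 'b': node 0→4
i=22 'c': node 4→1 (via fail)
i=23 'b': node 1→2
i=24 'c': node 2→3  ** P0@[22:24]
i=25 'd': node 3→0 (via fail)
i=26 'a': node 0→0
i=27 'e': node 0→0
i=28 'b': node 0→4
i=29 'b': node 4→5
i=30 'c': node 5→6
i=31 'd': node 6→7
i=32 'b': node 7→8
i=33 'c': node 8→9  ** P1@[28:33]
i=34 'b': node 9→2 (via fail)
i=35 'b': node 2→5 (via fail)
i=36 'c': node 5→6
i=37 'd': node 6→7
i=38 'b': node 7→8
i=39 'c': node 8→9  ** P1@[34:39]
i=40 'b': node 9→2 (via fail)
i=41 'b': node 2→5 (via fail)

All matches (sorted): [[6,1],[10,0],[14,0],[24,0],[33,1],[39,1]]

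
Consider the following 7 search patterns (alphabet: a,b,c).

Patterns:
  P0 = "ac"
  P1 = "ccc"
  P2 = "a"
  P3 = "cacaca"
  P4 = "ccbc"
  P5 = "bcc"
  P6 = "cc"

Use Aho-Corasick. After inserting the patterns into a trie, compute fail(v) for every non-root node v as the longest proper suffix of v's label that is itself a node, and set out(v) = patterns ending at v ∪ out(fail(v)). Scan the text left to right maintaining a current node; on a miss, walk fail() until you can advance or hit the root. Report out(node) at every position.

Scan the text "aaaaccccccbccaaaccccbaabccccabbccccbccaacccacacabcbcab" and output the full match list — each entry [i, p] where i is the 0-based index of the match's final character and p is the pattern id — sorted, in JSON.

Build automaton:
Trie nodes:
  0='ε' goto a→1 b→13 c→3
  1='a' goto c→2  [P2 ends]
  2='ac' goto ·  [P0 ends]
  3='c' goto a→6 c→4
  4='cc' goto b→11 c→5  [P6 ends]
  5='ccc' goto ·  [P1 ends]
  6='ca' goto c→7
  7='cac' goto a→8
  8='caca' goto c→9
  9='cacac' goto a→10
  10='cacaca' goto ·  [P3 ends]
  11='ccb' goto c→12
  12='ccbc' goto ·  [P4 ends]
  13='b' goto c→14
  14='bc' goto c→15
  15='bcc' goto ·  [P5 ends]

BFS fail/out derivation:
  n1('a'): parent n0 fail=0; on 'a' 0 → fail=0;  out {2}∪∅={2}
  n3('c'): parent n0 fail=0; on 'c' 0 → fail=0;  out ∅∪∅=∅
  n13('b'): parent n0 fail=0; on 'b' 0 → fail=0;  out ∅∪∅=∅
  n2('ac'): parent n1 fail=0; on 'c' 0 → fail=3;  out {0}∪∅={0}
  n4('cc'): parent n3 fail=0; on 'c' 0 → fail=3;  out {6}∪∅={6}
  n6('ca'): parent n3 fail=0; on 'a' 0 → fail=1;  out ∅∪{2}={2}
  n14('bc'): parent n13 fail=0; on 'c' 0 → fail=3;  out ∅∪∅=∅
  n5('ccc'): parent n4 fail=3; on 'c' 3 → fail=4;  out {1}∪{6}={1,6}
  n7('cac'): parent n6 fail=1; on 'c' 1 → fail=2;  out ∅∪{0}={0}
  n11('ccb'): parent n4 fail=3; on 'b' 3→0 → fail=13;  out ∅∪∅=∅
  n15('bcc'): parent n14 fail=3; on 'c' 3 → fail=4;  out {5}∪{6}={5,6}
  n8('caca'): parent n7 fail=2; on 'a' 2→3 → fail=6;  out ∅∪{2}={2}
  n12('ccbc'): parent n11 fail=13; on 'c' 13 → fail=14;  out {4}∪∅={4}
  n9('cacac'): parent n8 fail=6; on 'c' 6 → fail=7;  out ∅∪{0}={0}
  n10('cacaca'): parent n9 fail=7; on 'a' 7 → fail=8;  out {3}∪{2}={2,3}

Scan:
i=0 'a': node 0→1  → match P2@[0:0]
i=1 'a': node 1→1 (via fail)  → match P2@[1:1]
i=2 'a': node 1→1 (via fail)  → match P2@[2:2]
i=3 'a': node 1→1 (via fail)  → match P2@[3:3]
i=4 'c': node 1→2  → match P0@[3:4]
i=5 'c': node 2→4 (via fail)  → match P6@[4:5]
i=6 'c': node 4→5  → match P1@[4:6],P6@[5:6]
i=7 'c': node 5→5 (via fail)  → match P1@[5:7],P6@[6:7]
i=8 'c': node 5→5 (via fail)  → match P1@[6:8],P6@[7:8]
i=9 'c': node 5→5 (via fail)  → match P1@[7:9],P6@[8:9]
i=10 'b': node 5→11 (via fail)
i=11 'c': node 11→12  → match P4@[8:11]
i=12 'c': node 12→15 (via fail)  → match P5@[10:12],P6@[11:12]
i=13 'a': node 15→6 (via fail)  → match P2@[13:13]
i=14 'a': node 6→1 (via fail)  → match P2@[14:14]
i=15 'a': node 1→1 (via fail)  → match P2@[15:15]
i=16 'c': node 1→2  → match P0@[15:16]
i=17 'c': node 2→4 (via fail)  → match P6@[16:17]
i=18 'c': node 4→5  → match P1@[16:18],P6@[17:18]
i=19 'c': node 5→5 (via fail)  → match P1@[17:19],P6@[18:19]
i=20 'b': node 5→11 (via fail)
i=21 'a': node 11→1 (via fail)  → match P2@[21:21]
i=22 'a': node 1→1 (via fail)  → match P2@[22:22]
i=23 'b': node 1→13 (via fail)
i=24 'c': node 13→14
i=25 'c': node 14→15  → match P5@[23:25],P6@[24:25]
i=26 'c': node 15→5 (via fail)  → match P1@[24:26],P6@[25:26]
i=27 'c': node 5→5 (via fail)  → match P1@[25:27],P6@[26:27]
i=28 'a': node 5→6 (via fail)  → match P2@[28:28]
i=29 'b': node 6→13 (via fail)
i=30 'b': node 13→13 (via fail)
i=31 'c': node 13→14
i=32 'c': node 14→15  → match P5@[30:32],P6@[31:32]
i=33 'c': node 15→5 (via fail)  → match P1@[31:33],P6@[32:33]
i=34 'c': node 5→5 (via fail)  → match P1@[32:34],P6@[33:34]
i=35 'b': node 5→11 (via fail)
i=36 'c': node 11→12  → match P4@[33:36]
i=37 'c': node 12→15 (via fail)  → match P5@[35:37],P6@[36:37]
i=38 'a': node 15→6 (via fail)  → match P2@[38:38]
i=39 'a': node 6→1 (via fail)  → match P2@[39:39]
i=40 'c': node 1→2  → match P0@[39:40]
i=41 'c': node 2→4 (via fail)  → match P6@[40:41]
i=42 'c': node 4→5  → match P1@[40:42],P6@[41:42]
i=43 'a': node 5→6 (via fail)  → match P2@[43:43]
i=44 'c': node 6→7  → match P0@[43:44]
i=45 'a': node 7→8  → match P2@[45:45]
i=46 'c': node 8→9  → match P0@[45:46]
i=47 'a': node 9→10  → match P2@[47:47],P3@[42:47]
i=48 'b': node 10→13 (via fail)
i=49 'c': node 13→14
i=50 'b': node 14→13 (via fail)
i=51 'c': node 13→14
i=52 'a': node 14→6 (via fail)  → match P2@[52:52]
i=53 'b': node 6→13 (via fail)

Result: [[0,2],[1,2],[2,2],[3,2],[4,0],[5,6],[6,1],[6,6],[7,1],[7,6],[8,1],[8,6],[9,1],[9,6],[11,4],[12,5],[12,6],[13,2],[14,2],[15,2],[16,0],[17,6],[18,1],[18,6],[19,1],[19,6],[21,2],[22,2],[25,5],[25,6],[26,1],[26,6],[27,1],[27,6],[28,2],[32,5],[32,6],[33,1],[33,6],[34,1],[34,6],[36,4],[37,5],[37,6],[38,2],[39,2],[40,0],[41,6],[42,1],[42,6],[43,2],[44,0],[45,2],[46,0],[47,2],[47,3],[52,2]]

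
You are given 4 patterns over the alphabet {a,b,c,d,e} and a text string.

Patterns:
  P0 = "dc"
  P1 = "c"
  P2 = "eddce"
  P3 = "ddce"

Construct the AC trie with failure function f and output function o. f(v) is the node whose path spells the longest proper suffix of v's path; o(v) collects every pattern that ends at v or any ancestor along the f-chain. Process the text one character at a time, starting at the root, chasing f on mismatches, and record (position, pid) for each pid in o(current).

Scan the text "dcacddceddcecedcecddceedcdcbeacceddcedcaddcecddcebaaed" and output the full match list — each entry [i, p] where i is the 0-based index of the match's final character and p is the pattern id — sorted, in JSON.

Build:
Trie (insert patterns):
  0='ε' goto c→3 d→1 e→4
  1='d' goto c→2 d→9
  2='dc' goto ·  [P0 ends]
  3='c' goto ·  [P1 ends]
  4='e' goto d→5
  5='ed' goto d→6
  6='edd' goto c→7
  7='eddc' goto e→8
  8='eddce' goto ·  [P2 ends]
  9='dd' goto c→10
  10='ddc' goto e→11
  11='ddce' goto ·  [P3 ends]

BFS fail/out derivation:
  n1('d'): parent n0 fail=0; on 'd' 0 → fail=0;  out ∅∪∅=∅
  n3('c'): parent n0 fail=0; on 'c' 0 → fail=0;  out {1}∪∅={1}
  n4('e'): parent n0 fail=0; on 'e' 0 → fail=0;  out ∅∪∅=∅
  n2('dc'): parent n1 fail=0; on 'c' 0 → fail=3;  out {0}∪{1}={0,1}
  n5('ed'): parent n4 fail=0; on 'd' 0 → fail=1;  out ∅∪∅=∅
  n9('dd'): parent n1 fail=0; on 'd' 0 → fail=1;  out ∅∪∅=∅
  n6('edd'): parent n5 fail=1; on 'd' 1 → fail=9;  out ∅∪∅=∅
  n10('ddc'): parent n9 fail=1; on 'c' 1 → fail=2;  out ∅∪{0,1}={0,1}
  n7('eddc'): parent n6 fail=9; on 'c' 9 → fail=10;  out ∅∪{0,1}={0,1}
  n11('ddce'): parent n10 fail=2; on 'e' 2→3→0 → fail=4;  out {3}∪∅={3}
  n8('eddce'): parent n7 fail=10; on 'e' 10 → fail=11;  out {2}∪{3}={2,3}

Scan:
pos 0 'd': at 1
pos 1 'c': at 2  emit P0@[0:1],P1@[1:1]
pos 2 'a': at 0 (via fail)
pos 3 'c': at 3  emit P1@[3:3]
pos 4 'd': at 1 (via fail)
pos 5 'd': at 9
pos 6 'c': at 10  emit P0@[5:6],P1@[6:6]
pos 7 'e': at 11  emit P3@[4:7]
pos 8 'd': at 5 (via fail)
pos 9 'd': at 6
pos 10 'c': at 7  emit P0@[9:10],P1@[10:10]
pos 11 'e': at 8  emit P2@[7:11],P3@[8:11]
pos 12 'c': at 3 (via fail)  emit P1@[12:12]
pos 13 'e': at 4 (via fail)
pos 14 'd': at 5
pos 15 'c': at 2 (via fail)  emit P0@[14:15],P1@[15:15]
pos 16 'e': at 4 (via fail)
pos 17 'c': at 3 (via fail)  emit P1@[17:17]
pos 18 'd': at 1 (via fail)
pos 19 'd': at 9
pos 20 'c': at 10  emit P0@[19:20],P1@[20:20]
pos 21 'e': at 11  emit P3@[18:21]
pos 22 'e': at 4 (via fail)
pos 23 'd': at 5
pos 24 'c': at 2 (via fail)  emit P0@[23:24],P1@[24:24]
pos 25 'd': at 1 (via fail)
pos 26 'c': at 2  emit P0@[25:26],P1@[26:26]
pos 27 'b': at 0 (via fail)
pos 28 'e': at 4
pos 29 'a': at 0 (via fail)
pos 30 'c': at 3  emit P1@[30:30]
pos 31 'c': at 3 (via fail)  emit P1@[31:31]
pos 32 'e': at 4 (via fail)
pos 33 'd': at 5
pos 34 'd': at 6
pos 35 'c': at 7  emit P0@[34:35],P1@[35:35]
pos 36 'e': at 8  emit P2@[32:36],P3@[33:36]
pos 37 'd': at 5 (via fail)
pos 38 'c': at 2 (via fail)  emit P0@[37:38],P1@[38:38]
pos 39 'a': at 0 (via fail)
pos 40 'd': at 1
pos 41 'd': at 9
pos 42 'c': at 10  emit P0@[41:42],P1@[42:42]
pos 43 'e': at 11  emit P3@[40:43]
pos 44 'c': at 3 (via fail)  emit P1@[44:44]
pos 45 'd': at 1 (via fail)
pos 46 'd': at 9
pos 47 'c': at 10  emit P0@[46:47],P1@[47:47]
pos 48 'e': at 11  emit P3@[45:48]
pos 49 'b': at 0 (via fail)
pos 50 'a': at 0
pos 51 'a': at 0
pos 52 'e': at 4
pos 53 'd': at 5

Matches: [[1,0],[1,1],[3,1],[6,0],[6,1],[7,3],[10,0],[10,1],[11,2],[11,3],[12,1],[15,0],[15,1],[17,1],[20,0],[20,1],[21,3],[24,0],[24,1],[26,0],[26,1],[30,1],[31,1],[35,0],[35,1],[36,2],[36,3],[38,0],[38,1],[42,0],[42,1],[43,3],[44,1],[47,0],[47,1],[48,3]]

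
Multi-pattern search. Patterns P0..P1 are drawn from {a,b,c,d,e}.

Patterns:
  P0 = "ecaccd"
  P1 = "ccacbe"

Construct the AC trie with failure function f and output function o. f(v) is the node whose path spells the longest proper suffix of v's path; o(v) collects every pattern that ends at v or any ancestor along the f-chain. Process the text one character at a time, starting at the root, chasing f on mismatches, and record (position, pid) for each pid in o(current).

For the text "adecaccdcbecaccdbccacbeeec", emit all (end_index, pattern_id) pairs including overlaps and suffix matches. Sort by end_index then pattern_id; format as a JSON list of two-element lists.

Build:
Trie (insert patterns):
  0='ε' goto c→7 e→1
  1='e' goto c→2
  2='ec' goto a→3
  3='eca' goto c→4
  4='ecac' goto c→5
  5='ecacc' goto d→6
  6='ecaccd' goto ·  [P0 ends]
  7='c' goto c→8
  8='cc' goto a→9
  9='cca' goto c→10
  10='ccac' goto b→11
  11='ccacb' goto e→12
  12='ccacbe' goto ·  [P1 ends]

BFS fail/out derivation:
  n1('e'): parent n0 fail=0; on 'e' 0 → fail=0;  out ∅∪∅=∅
  n7('c'): parent n0 fail=0; on 'c' 0 → fail=0;  out ∅∪∅=∅
  n2('ec'): parent n1 fail=0; on 'c' 0 → fail=7;  out ∅∪∅=∅
  n8('cc'): parent n7 fail=0; on 'c' 0 → fail=7;  out ∅∪∅=∅
  n3('eca'): parent n2 fail=7; on 'a' 7→0 → fail=0;  out ∅∪∅=∅
  n9('cca'): parent n8 fail=7; on 'a' 7→0 → fail=0;  out ∅∪∅=∅
  n4('ecac'): parent n3 fail=0; on 'c' 0 → fail=7;  out ∅∪∅=∅
  n10('ccac'): parent n9 fail=0; on 'c' 0 → fail=7;  out ∅∪∅=∅
  n5('ecacc'): parent n4 fail=7; on 'c' 7 → fail=8;  out ∅∪∅=∅
  n11('ccacb'): parent n10 fail=7; on 'b' 7→0 → fail=0;  out ∅∪∅=∅
  n6('ecaccd'): parent n5 fail=8; on 'd' 8→7→0 → fail=0;  out {0}∪∅={0}
  n12('ccacbe'): parent n11 fail=0; on 'e' 0 → fail=1;  out {1}∪∅={1}

Text stream:
i=0 'a': node 0→0
i=1 'd': node 0→0
i=2 'e': node 0→1
i=3 'c': node 1→2
i=4 'a': node 2→3
i=5 'c': node 3→4
i=6 'c': node 4→5
i=7 'd': node 5→6  → match P0@[2:7]
i=8 'c': node 6→7 (fail-walked)
i=9 'b': node 7→0 (fail-walked)
i=10 'e': node 0→1
i=11 'c': node 1→2
i=12 'a': node 2→3
i=13 'c': node 3→4
i=14 'c': node 4→5
i=15 'd': node 5→6  → match P0@[10:15]
i=16 'b': node 6→0 (fail-walked)
i=17 'c': node 0→7
i=18 'c': node 7→8
i=19 'a': node 8→9
i=20 'c': node 9→10
i=21 'b': node 10→11
i=22 'e': node 11→12  → match P1@[17:22]
i=23 'e': node 12→1 (fail-walked)
i=24 'e': node 1→1 (fail-walked)
i=25 'c': node 1→2

Matches: [[7,0],[15,0],[22,1]]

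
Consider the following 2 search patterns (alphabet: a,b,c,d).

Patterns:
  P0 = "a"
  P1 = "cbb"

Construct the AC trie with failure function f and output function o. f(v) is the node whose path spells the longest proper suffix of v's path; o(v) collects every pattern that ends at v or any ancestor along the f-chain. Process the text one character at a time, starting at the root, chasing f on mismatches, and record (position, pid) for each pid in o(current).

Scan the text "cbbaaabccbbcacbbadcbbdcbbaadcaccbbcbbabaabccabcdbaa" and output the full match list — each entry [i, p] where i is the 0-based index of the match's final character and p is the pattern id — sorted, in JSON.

Construct AC machine:
Trie (insert patterns):
  0='ε' goto a→1 c→2
  1='a' goto ·  [P0 ends]
  2='c' goto b→3
  3='cb' goto b→4
  4='cbb' goto ·  [P1 ends]

BFS fail/out derivation:
  n1('a'): parent n0 fail=0; on 'a' 0 → fail=0;  out {0}∪∅={0}
  n2('c'): parent n0 fail=0; on 'c' 0 → fail=0;  out ∅∪∅=∅
  n3('cb'): parent n2 fail=0; on 'b' 0 → fail=0;  out ∅∪∅=∅
  n4('cbb'): parent n3 fail=0; on 'b' 0 → fail=0;  out {1}∪∅={1}

Scan:
pos 0 'c': at 2
pos 1 'b': at 3
pos 2 'b': at 4  emit P1@[0:2]
pos 3 'a': at 1 (via fail)  emit P0@[3:3]
pos 4 'a': at 1 (via fail)  emit P0@[4:4]
pos 5 'a': at 1 (via fail)  emit P0@[5:5]
pos 6 'b': at 0 (via fail)
pos 7 'c': at 2
pos 8 'c': at 2 (via fail)
pos 9 'b': at 3
pos 10 'b': at 4  emit P1@[8:10]
pos 11 'c': at 2 (via fail)
pos 12 'a': at 1 (via fail)  emit P0@[12:12]
pos 13 'c': at 2 (via fail)
pos 14 'b': at 3
pos 15 'b': at 4  emit P1@[13:15]
pos 16 'a': at 1 (via fail)  emit P0@[16:16]
pos 17 'd': at 0 (via fail)
pos 18 'c': at 2
pos 19 'b': at 3
pos 20 'b': at 4  emit P1@[18:20]
pos 21 'd': at 0 (via fail)
pos 22 'c': at 2
pos 23 'b': at 3
pos 24 'b': at 4  emit P1@[22:24]
pos 25 'a': at 1 (via fail)  emit P0@[25:25]
pos 26 'a': at 1 (via fail)  emit P0@[26:26]
pos 27 'd': at 0 (via fail)
pos 28 'c': at 2
pos 29 'a': at 1 (via fail)  emit P0@[29:29]
pos 30 'c': at 2 (via fail)
pos 31 'c': at 2 (via fail)
pos 32 'b': at 3
pos 33 'b': at 4  emit P1@[31:33]
pos 34 'c': at 2 (via fail)
pos 35 'b': at 3
pos 36 'b': at 4  emit P1@[34:36]
pos 37 'a': at 1 (via fail)  emit P0@[37:37]
pos 38 'b': at 0 (via fail)
pos 39 'a': at 1  emit P0@[39:39]
pos 40 'a': at 1 (via fail)  emit P0@[40:40]
pos 41 'b': at 0 (via fail)
pos 42 'c': at 2
pos 43 'c': at 2 (via fail)
pos 44 'a': at 1 (via fail)  emit P0@[44:44]
pos 45 'b': at 0 (via fail)
pos 46 'c': at 2
pos 47 'd': at 0 (via fail)
pos 48 'b': at 0
pos 49 'a': at 1  emit P0@[49:49]
pos 50 'a': at 1 (via fail)  emit P0@[50:50]

Matches: [[2,1],[3,0],[4,0],[5,0],[10,1],[12,0],[15,1],[16,0],[20,1],[24,1],[25,0],[26,0],[29,0],[33,1],[36,1],[37,0],[39,0],[40,0],[44,0],[49,0],[50,0]]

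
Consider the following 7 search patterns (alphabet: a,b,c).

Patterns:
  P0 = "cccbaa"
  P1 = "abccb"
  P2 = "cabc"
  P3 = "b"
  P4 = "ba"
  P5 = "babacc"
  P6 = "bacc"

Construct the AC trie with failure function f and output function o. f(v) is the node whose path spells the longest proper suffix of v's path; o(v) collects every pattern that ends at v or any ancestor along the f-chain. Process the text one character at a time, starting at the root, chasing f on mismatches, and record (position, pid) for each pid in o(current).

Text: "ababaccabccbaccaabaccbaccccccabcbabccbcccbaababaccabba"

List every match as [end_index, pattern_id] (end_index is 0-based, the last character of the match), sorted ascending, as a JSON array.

Construct AC machine:
Trie nodes:
  n0 'ε': a→7 b→15 c→1
  n1 'c': a→12 c→2
  n2 'cc': c→3
  n3 'ccc': b→4
  n4 'cccb': a→5
  n5 'cccba': a→6
  n6 'cccbaa': ·  [P0 ends]
  n7 'a': b→8
  n8 'ab': c→9
  n9 'abc': c→10
  n10 'abcc': b→11
  n11 'abccb': ·  [P1 ends]
  n12 'ca': b→13
  n13 'cab': c→14
  n14 'cabc': ·  [P2 ends]
  n15 'b': a→16  [P3 ends]
  n16 'ba': b→17 c→21  [P4 ends]
  n17 'bab': a→18
  n18 'baba': c→19
  n19 'babac': c→20
  n20 'babacc': ·  [P5 ends]
  n21 'bac': c→22
  n22 'bacc': ·  [P6 ends]

BFS fail/out derivation:
  fail(1) 'c': from fail(0)=0 chase 'c': 0 ⇒ 0;  out=∅∪out(0)=∅
  fail(7) 'a': from fail(0)=0 chase 'a': 0 ⇒ 0;  out=∅∪out(0)=∅
  fail(15) 'b': from fail(0)=0 chase 'b': 0 ⇒ 0;  out={3}∪out(0)={3}
  fail(2) 'cc': from fail(1)=0 chase 'c': 0 ⇒ 1;  out=∅∪out(1)=∅
  fail(8) 'ab': from fail(7)=0 chase 'b': 0 ⇒ 15;  out=∅∪out(15)={3}
  fail(12) 'ca': from fail(1)=0 chase 'a': 0 ⇒ 7;  out=∅∪out(7)=∅
  fail(16) 'ba': from fail(15)=0 chase 'a': 0 ⇒ 7;  out={4}∪out(7)={4}
  fail(3) 'ccc': from fail(2)=1 chase 'c': 1 ⇒ 2;  out=∅∪out(2)=∅
  fail(9) 'abc': from fail(8)=15 chase 'c': 15→0 ⇒ 1;  out=∅∪out(1)=∅
  fail(13) 'cab': from fail(12)=7 chase 'b': 7 ⇒ 8;  out=∅∪out(8)={3}
  fail(17) 'bab': from fail(16)=7 chase 'b': 7 ⇒ 8;  out=∅∪out(8)={3}
  fail(21) 'bac': from fail(16)=7 chase 'c': 7→0 ⇒ 1;  out=∅∪out(1)=∅
  fail(4) 'cccb': from fail(3)=2 chase 'b': 2→1→0 ⇒ 15;  out=∅∪out(15)={3}
  fail(10) 'abcc': from fail(9)=1 chase 'c': 1 ⇒ 2;  out=∅∪out(2)=∅
  fail(14) 'cabc': from fail(13)=8 chase 'c': 8 ⇒ 9;  out={2}∪out(9)={2}
  fail(18) 'baba': from fail(17)=8 chase 'a': 8→15 ⇒ 16;  out=∅∪out(16)={4}
  fail(22) 'bacc': from fail(21)=1 chase 'c': 1 ⇒ 2;  out={6}∪out(2)={6}
  fail(5) 'cccba': from fail(4)=15 chase 'a': 15 ⇒ 16;  out=∅∪out(16)={4}
  fail(11) 'abccb': from fail(10)=2 chase 'b': 2→1→0 ⇒ 15;  out={1}∪out(15)={1,3}
  fail(19) 'babac': from fail(18)=16 chase 'c': 16 ⇒ 21;  out=∅∪out(21)=∅
  fail(6) 'cccbaa': from fail(5)=16 chase 'a': 16→7→0 ⇒ 7;  out={0}∪out(7)={0}
  fail(20) 'babacc': from fail(19)=21 chase 'c': 21 ⇒ 22;  out={5}∪out(22)={5,6}

Scan:
[0] read 'a'  n0⇒n7
[1] read 'b'  n7⇒n8  → match P3@[1:1]
[2] read 'a'  n8⇒n16 (via fail)  → match P4@[1:2]
[3] read 'b'  n16⇒n17  → match P3@[3:3]
[4] read 'a'  n17⇒n18  → match P4@[3:4]
[5] read 'c'  n18⇒n19
[6] read 'c'  n19⇒n20  → match P5@[1:6],P6@[3:6]
[7] read 'a'  n20⇒n12 (via fail)
[8] read 'b'  n12⇒n13  → match P3@[8:8]
[9] read 'c'  n13⇒n14  → match P2@[6:9]
[10] read 'c'  n14⇒n10 (via fail)
[11] read 'b'  n10⇒n11  → match P1@[7:11],P3@[11:11]
[12] read 'a'  n11⇒n16 (via fail)  → match P4@[11:12]
[13] read 'c'  n16⇒n21
[14] read 'c'  n21⇒n22  → match P6@[11:14]
[15] read 'a'  n22⇒n12 (via fail)
[16] read 'a'  n12⇒n7 (via fail)
[17] read 'b'  n7⇒n8  → match P3@[17:17]
[18] read 'a'  n8⇒n16 (via fail)  → match P4@[17:18]
[19] read 'c'  n16⇒n21
[20] read 'c'  n21⇒n22  → match P6@[17:20]
[21] read 'b'  n22⇒n15 (via fail)  → match P3@[21:21]
[22] read 'a'  n15⇒n16  → match P4@[21:22]
[23] read 'c'  n16⇒n21
[24] read 'c'  n21⇒n22  → match P6@[21:24]
[25] read 'c'  n22⇒n3 (via fail)
[26] read 'c'  n3⇒n3 (via fail)
[27] read 'c'  n3⇒n3 (via fail)
[28] read 'c'  n3⇒n3 (via fail)
[29] read 'a'  n3⇒n12 (via fail)
[30] read 'b'  n12⇒n13  → match P3@[30:30]
[31] read 'c'  n13⇒n14  → match P2@[28:31]
[32] read 'b'  n14⇒n15 (via fail)  → match P3@[32:32]
[33] read 'a'  n15⇒n16  → match P4@[32:33]
[34] read 'b'  n16⇒n17  → match P3@[34:34]
[35] read 'c'  n17⇒n9 (via fail)
[36] read 'c'  n9⇒n10
[37] read 'b'  n10⇒n11  → match P1@[33:37],P3@[37:37]
[38] read 'c'  n11⇒n1 (via fail)
[39] read 'c'  n1⇒n2
[40] read 'c'  n2⇒n3
[41] read 'b'  n3⇒n4  → match P3@[41:41]
[42] read 'a'  n4⇒n5  → match P4@[41:42]
[43] read 'a'  n5⇒n6  → match P0@[38:43]
[44] read 'b'  n6⇒n8 (via fail)  → match P3@[44:44]
[45] read 'a'  n8⇒n16 (via fail)  → match P4@[44:45]
[46] read 'b'  n16⇒n17  → match P3@[46:46]
[47] read 'a'  n17⇒n18  → match P4@[46:47]
[48] read 'c'  n18⇒n19
[49] read 'c'  n19⇒n20  → match P5@[44:49],P6@[46:49]
[50] read 'a'  n20⇒n12 (via fail)
[51] read 'b'  n12⇒n13  → match P3@[51:51]
[52] read 'b'  n13⇒n15 (via fail)  → match P3@[52:52]
[53] read 'a'  n15⇒n16  → match P4@[52:53]

Matches: [[1,3],[2,4],[3,3],[4,4],[6,5],[6,6],[8,3],[9,2],[11,1],[11,3],[12,4],[14,6],[17,3],[18,4],[20,6],[21,3],[22,4],[24,6],[30,3],[31,2],[32,3],[33,4],[34,3],[37,1],[37,3],[41,3],[42,4],[43,0],[44,3],[45,4],[46,3],[47,4],[49,5],[49,6],[51,3],[52,3],[53,4]]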